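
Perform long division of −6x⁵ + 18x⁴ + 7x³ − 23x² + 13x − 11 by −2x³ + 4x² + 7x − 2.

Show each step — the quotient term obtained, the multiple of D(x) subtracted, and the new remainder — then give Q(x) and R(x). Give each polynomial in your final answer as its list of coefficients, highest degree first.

Q = [3, -3, 1]; R = [-9]

Step 1: lead(−6x⁵ + 18x⁴ + 7x³ − 23x² + 13x − 11) ÷ lead(D) = −6x⁵ ÷ −2x³ = 3x². Subtract (3x²)·D = −6x⁵ + 12x⁴ + 21x³ − 6x². Remainder: 6x⁴ − 14x³ − 17x² + 13x − 11.
Step 2: lead(6x⁴ − 14x³ − 17x² + 13x − 11) ÷ lead(D) = 6x⁴ ÷ −2x³ = −3x. Subtract (−3x)·D = 6x⁴ − 12x³ − 21x² + 6x. Remainder: −2x³ + 4x² + 7x − 11.
Step 3: lead(−2x³ + 4x² + 7x − 11) ÷ lead(D) = −2x³ ÷ −2x³ = 1. Subtract (1)·D = −2x³ + 4x² + 7x − 2. Remainder: −9.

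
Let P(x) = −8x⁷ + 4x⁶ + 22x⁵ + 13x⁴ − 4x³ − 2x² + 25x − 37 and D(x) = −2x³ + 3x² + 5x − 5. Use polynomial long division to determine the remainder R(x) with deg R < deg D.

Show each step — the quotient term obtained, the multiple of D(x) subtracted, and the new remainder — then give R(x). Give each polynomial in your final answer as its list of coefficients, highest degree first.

R = [-7]

Step 1: lead(−8x⁷ + 4x⁶ + 22x⁵ + 13x⁴ − 4x³ − 2x² + 25x − 37) ÷ lead(D) = −8x⁷ ÷ −2x³ = 4x⁴. Subtract (4x⁴)·D = −8x⁷ + 12x⁶ + 20x⁵ − 20x⁴. Remainder: −8x⁶ + 2x⁵ + 33x⁴ − 4x³ − 2x² + 25x − 37.
Step 2: lead(−8x⁶ + 2x⁵ + 33x⁴ − 4x³ − 2x² + 25x − 37) ÷ lead(D) = −8x⁶ ÷ −2x³ = 4x³. Subtract (4x³)·D = −8x⁶ + 12x⁵ + 20x⁴ − 20x³. Remainder: −10x⁵ + 13x⁴ + 16x³ − 2x² + 25x − 37.
Step 3: lead(−10x⁵ + 13x⁴ + 16x³ − 2x² + 25x − 37) ÷ lead(D) = −10x⁵ ÷ −2x³ = 5x². Subtract (5x²)·D = −10x⁵ + 15x⁴ + 25x³ − 25x². Remainder: −2x⁴ − 9x³ + 23x² + 25x − 37.
Step 4: lead(−2x⁴ − 9x³ + 23x² + 25x − 37) ÷ lead(D) = −2x⁴ ÷ −2x³ = x. Subtract (x)·D = −2x⁴ + 3x³ + 5x² − 5x. Remainder: −12x³ + 18x² + 30x − 37.
Step 5: lead(−12x³ + 18x² + 30x − 37) ÷ lead(D) = −12x³ ÷ −2x³ = 6. Subtract (6)·D = −12x³ + 18x² + 30x − 30. Remainder: −7.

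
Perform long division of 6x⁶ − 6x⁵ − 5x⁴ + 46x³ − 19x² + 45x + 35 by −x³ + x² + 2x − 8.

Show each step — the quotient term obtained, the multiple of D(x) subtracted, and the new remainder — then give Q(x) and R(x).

Step 1: lead(6x⁶ − 6x⁵ − 5x⁴ + 46x³ − 19x² + 45x + 35) ÷ lead(D) = 6x⁶ ÷ −x³ = −6x³. Subtract (−6x³)·D = 6x⁶ − 6x⁵ − 12x⁴ + 48x³. Remainder: 7x⁴ − 2x³ − 19x² + 45x + 35.
Step 2: lead(7x⁴ − 2x³ − 19x² + 45x + 35) ÷ lead(D) = 7x⁴ ÷ −x³ = −7x. Subtract (−7x)·D = 7x⁴ − 7x³ − 14x² + 56x. Remainder: 5x³ − 5x² − 11x + 35.
Step 3: lead(5x³ − 5x² − 11x + 35) ÷ lead(D) = 5x³ ÷ −x³ = −5. Subtract (−5)·D = 5x³ − 5x² − 10x + 40. Remainder: −x − 5.

Q(x) = −6x³ − 7x − 5; R(x) = −x − 5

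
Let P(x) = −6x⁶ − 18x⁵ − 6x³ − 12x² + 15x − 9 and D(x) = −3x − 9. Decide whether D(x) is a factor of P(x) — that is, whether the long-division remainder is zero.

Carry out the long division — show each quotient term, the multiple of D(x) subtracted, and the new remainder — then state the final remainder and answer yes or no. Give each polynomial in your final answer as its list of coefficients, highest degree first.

R = [0], so D(x) is a factor of P(x). yes

Step 1: lead(−6x⁶ − 18x⁵ − 6x³ − 12x² + 15x − 9) ÷ lead(D) = −6x⁶ ÷ −3x = 2x⁵. Subtract (2x⁵)·D = −6x⁶ − 18x⁵. Remainder: −6x³ − 12x² + 15x − 9.
Step 2: lead(−6x³ − 12x² + 15x − 9) ÷ lead(D) = −6x³ ÷ −3x = 2x². Subtract (2x²)·D = −6x³ − 18x². Remainder: 6x² + 15x − 9.
Step 3: lead(6x² + 15x − 9) ÷ lead(D) = 6x² ÷ −3x = −2x. Subtract (−2x)·D = 6x² + 18x. Remainder: −3x − 9.
Step 4: lead(−3x − 9) ÷ lead(D) = −3x ÷ −3x = 1. Subtract (1)·D = −3x − 9. Remainder: 0.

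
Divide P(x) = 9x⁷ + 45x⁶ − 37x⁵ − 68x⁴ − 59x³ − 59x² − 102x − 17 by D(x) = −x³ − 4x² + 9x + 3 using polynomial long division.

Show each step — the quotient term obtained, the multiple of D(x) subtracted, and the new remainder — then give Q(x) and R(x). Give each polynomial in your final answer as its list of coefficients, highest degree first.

Q = [-9, -9, -8, -8, -8]; R = [5, -6, 7]

Step 1: lead(9x⁷ + 45x⁶ − 37x⁵ − 68x⁴ − 59x³ − 59x² − 102x − 17) ÷ lead(D) = 9x⁷ ÷ −x³ = −9x⁴. Subtract (−9x⁴)·D = 9x⁷ + 36x⁶ − 81x⁵ − 27x⁴. Remainder: 9x⁶ + 44x⁵ − 41x⁴ − 59x³ − 59x² − 102x − 17.
Step 2: lead(9x⁶ + 44x⁵ − 41x⁴ − 59x³ − 59x² − 102x − 17) ÷ lead(D) = 9x⁶ ÷ −x³ = −9x³. Subtract (−9x³)·D = 9x⁶ + 36x⁵ − 81x⁴ − 27x³. Remainder: 8x⁵ + 40x⁴ − 32x³ − 59x² − 102x − 17.
Step 3: lead(8x⁵ + 40x⁴ − 32x³ − 59x² − 102x − 17) ÷ lead(D) = 8x⁵ ÷ −x³ = −8x². Subtract (−8x²)·D = 8x⁵ + 32x⁴ − 72x³ − 24x². Remainder: 8x⁴ + 40x³ − 35x² − 102x − 17.
Step 4: lead(8x⁴ + 40x³ − 35x² − 102x − 17) ÷ lead(D) = 8x⁴ ÷ −x³ = −8x. Subtract (−8x)·D = 8x⁴ + 32x³ − 72x² − 24x. Remainder: 8x³ + 37x² − 78x − 17.
Step 5: lead(8x³ + 37x² − 78x − 17) ÷ lead(D) = 8x³ ÷ −x³ = −8. Subtract (−8)·D = 8x³ + 32x² − 72x − 24. Remainder: 5x² − 6x + 7.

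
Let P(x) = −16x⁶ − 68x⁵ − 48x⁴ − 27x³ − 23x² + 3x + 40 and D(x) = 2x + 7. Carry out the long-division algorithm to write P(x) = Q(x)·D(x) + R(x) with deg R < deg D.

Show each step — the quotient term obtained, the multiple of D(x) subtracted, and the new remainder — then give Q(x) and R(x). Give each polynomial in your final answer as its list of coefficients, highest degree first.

Q = [-8, -6, -3, -3, -1, 5]; R = [5]

Step 1: lead(−16x⁶ − 68x⁵ − 48x⁴ − 27x³ − 23x² + 3x + 40) ÷ lead(D) = −16x⁶ ÷ 2x = −8x⁵. Subtract (−8x⁵)·D = −16x⁶ − 56x⁵. Remainder: −12x⁵ − 48x⁴ − 27x³ − 23x² + 3x + 40.
Step 2: lead(−12x⁵ − 48x⁴ − 27x³ − 23x² + 3x + 40) ÷ lead(D) = −12x⁵ ÷ 2x = −6x⁴. Subtract (−6x⁴)·D = −12x⁵ − 42x⁴. Remainder: −6x⁴ − 27x³ − 23x² + 3x + 40.
Step 3: lead(−6x⁴ − 27x³ − 23x² + 3x + 40) ÷ lead(D) = −6x⁴ ÷ 2x = −3x³. Subtract (−3x³)·D = −6x⁴ − 21x³. Remainder: −6x³ − 23x² + 3x + 40.
Step 4: lead(−6x³ − 23x² + 3x + 40) ÷ lead(D) = −6x³ ÷ 2x = −3x². Subtract (−3x²)·D = −6x³ − 21x². Remainder: −2x² + 3x + 40.
Step 5: lead(−2x² + 3x + 40) ÷ lead(D) = −2x² ÷ 2x = −x. Subtract (−x)·D = −2x² − 7x. Remainder: 10x + 40.
Step 6: lead(10x + 40) ÷ lead(D) = 10x ÷ 2x = 5. Subtract (5)·D = 10x + 35. Remainder: 5.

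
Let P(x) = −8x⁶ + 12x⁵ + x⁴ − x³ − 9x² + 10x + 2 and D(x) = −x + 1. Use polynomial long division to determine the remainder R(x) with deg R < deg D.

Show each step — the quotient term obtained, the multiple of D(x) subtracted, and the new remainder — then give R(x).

R(x) = 7

Step 1: lead(−8x⁶ + 12x⁵ + x⁴ − x³ − 9x² + 10x + 2) ÷ lead(D) = −8x⁶ ÷ −x = 8x⁵. Subtract (8x⁵)·D = −8x⁶ + 8x⁵. Remainder: 4x⁵ + x⁴ − x³ − 9x² + 10x + 2.
Step 2: lead(4x⁵ + x⁴ − x³ − 9x² + 10x + 2) ÷ lead(D) = 4x⁵ ÷ −x = −4x⁴. Subtract (−4x⁴)·D = 4x⁵ − 4x⁴. Remainder: 5x⁴ − x³ − 9x² + 10x + 2.
Step 3: lead(5x⁴ − x³ − 9x² + 10x + 2) ÷ lead(D) = 5x⁴ ÷ −x = −5x³. Subtract (−5x³)·D = 5x⁴ − 5x³. Remainder: 4x³ − 9x² + 10x + 2.
Step 4: lead(4x³ − 9x² + 10x + 2) ÷ lead(D) = 4x³ ÷ −x = −4x². Subtract (−4x²)·D = 4x³ − 4x². Remainder: −5x² + 10x + 2.
Step 5: lead(−5x² + 10x + 2) ÷ lead(D) = −5x² ÷ −x = 5x. Subtract (5x)·D = −5x² + 5x. Remainder: 5x + 2.
Step 6: lead(5x + 2) ÷ lead(D) = 5x ÷ −x = −5. Subtract (−5)·D = 5x − 5. Remainder: 7.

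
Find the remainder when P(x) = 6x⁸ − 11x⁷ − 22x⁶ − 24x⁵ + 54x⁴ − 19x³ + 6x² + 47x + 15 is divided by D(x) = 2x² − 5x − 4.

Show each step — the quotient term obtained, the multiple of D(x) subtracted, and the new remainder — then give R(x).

Step 1: lead(6x⁸ − 11x⁷ − 22x⁶ − 24x⁵ + 54x⁴ − 19x³ + 6x² + 47x + 15) ÷ lead(D) = 6x⁸ ÷ 2x² = 3x⁶. Subtract (3x⁶)·D = 6x⁸ − 15x⁷ − 12x⁶. Remainder: 4x⁷ − 10x⁶ − 24x⁵ + 54x⁴ − 19x³ + 6x² + 47x + 15.
Step 2: lead(4x⁷ − 10x⁶ − 24x⁵ + 54x⁴ − 19x³ + 6x² + 47x + 15) ÷ lead(D) = 4x⁷ ÷ 2x² = 2x⁵. Subtract (2x⁵)·D = 4x⁷ − 10x⁶ − 8x⁵. Remainder: −16x⁵ + 54x⁴ − 19x³ + 6x² + 47x + 15.
Step 3: lead(−16x⁵ + 54x⁴ − 19x³ + 6x² + 47x + 15) ÷ lead(D) = −16x⁵ ÷ 2x² = −8x³. Subtract (−8x³)·D = −16x⁵ + 40x⁴ + 32x³. Remainder: 14x⁴ − 51x³ + 6x² + 47x + 15.
Step 4: lead(14x⁴ − 51x³ + 6x² + 47x + 15) ÷ lead(D) = 14x⁴ ÷ 2x² = 7x². Subtract (7x²)·D = 14x⁴ − 35x³ − 28x². Remainder: −16x³ + 34x² + 47x + 15.
Step 5: lead(−16x³ + 34x² + 47x + 15) ÷ lead(D) = −16x³ ÷ 2x² = −8x. Subtract (−8x)·D = −16x³ + 40x² + 32x. Remainder: −6x² + 15x + 15.
Step 6: lead(−6x² + 15x + 15) ÷ lead(D) = −6x² ÷ 2x² = −3. Subtract (−3)·D = −6x² + 15x + 12. Remainder: 3.

R(x) = 3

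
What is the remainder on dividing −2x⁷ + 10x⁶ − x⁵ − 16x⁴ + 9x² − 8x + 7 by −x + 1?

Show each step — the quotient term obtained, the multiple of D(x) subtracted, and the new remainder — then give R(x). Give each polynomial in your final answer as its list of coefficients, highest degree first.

R = [-1]

Step 1: lead(−2x⁷ + 10x⁶ − x⁵ − 16x⁴ + 9x² − 8x + 7) ÷ lead(D) = −2x⁷ ÷ −x = 2x⁶. Subtract (2x⁶)·D = −2x⁷ + 2x⁶. Remainder: 8x⁶ − x⁵ − 16x⁴ + 9x² − 8x + 7.
Step 2: lead(8x⁶ − x⁵ − 16x⁴ + 9x² − 8x + 7) ÷ lead(D) = 8x⁶ ÷ −x = −8x⁵. Subtract (−8x⁵)·D = 8x⁶ − 8x⁵. Remainder: 7x⁵ − 16x⁴ + 9x² − 8x + 7.
Step 3: lead(7x⁵ − 16x⁴ + 9x² − 8x + 7) ÷ lead(D) = 7x⁵ ÷ −x = −7x⁴. Subtract (−7x⁴)·D = 7x⁵ − 7x⁴. Remainder: −9x⁴ + 9x² − 8x + 7.
Step 4: lead(−9x⁴ + 9x² − 8x + 7) ÷ lead(D) = −9x⁴ ÷ −x = 9x³. Subtract (9x³)·D = −9x⁴ + 9x³. Remainder: −9x³ + 9x² − 8x + 7.
Step 5: lead(−9x³ + 9x² − 8x + 7) ÷ lead(D) = −9x³ ÷ −x = 9x². Subtract (9x²)·D = −9x³ + 9x². Remainder: −8x + 7.
Step 6: lead(−8x + 7) ÷ lead(D) = −8x ÷ −x = 8. Subtract (8)·D = −8x + 8. Remainder: −1.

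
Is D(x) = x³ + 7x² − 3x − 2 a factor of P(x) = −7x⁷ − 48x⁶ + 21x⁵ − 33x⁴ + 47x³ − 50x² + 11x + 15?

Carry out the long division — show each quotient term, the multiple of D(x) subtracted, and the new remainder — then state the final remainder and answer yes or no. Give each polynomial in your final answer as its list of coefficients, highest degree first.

Step 1: lead(−7x⁷ − 48x⁶ + 21x⁵ − 33x⁴ + 47x³ − 50x² + 11x + 15) ÷ lead(D) = −7x⁷ ÷ x³ = −7x⁴. Subtract (−7x⁴)·D = −7x⁷ − 49x⁶ + 21x⁵ + 14x⁴. Remainder: x⁶ − 47x⁴ + 47x³ − 50x² + 11x + 15.
Step 2: lead(x⁶ − 47x⁴ + 47x³ − 50x² + 11x + 15) ÷ lead(D) = x⁶ ÷ x³ = x³. Subtract (x³)·D = x⁶ + 7x⁵ − 3x⁴ − 2x³. Remainder: −7x⁵ − 44x⁴ + 49x³ − 50x² + 11x + 15.
Step 3: lead(−7x⁵ − 44x⁴ + 49x³ − 50x² + 11x + 15) ÷ lead(D) = −7x⁵ ÷ x³ = −7x². Subtract (−7x²)·D = −7x⁵ − 49x⁴ + 21x³ + 14x². Remainder: 5x⁴ + 28x³ − 64x² + 11x + 15.
Step 4: lead(5x⁴ + 28x³ − 64x² + 11x + 15) ÷ lead(D) = 5x⁴ ÷ x³ = 5x. Subtract (5x)·D = 5x⁴ + 35x³ − 15x² − 10x. Remainder: −7x³ − 49x² + 21x + 15.
Step 5: lead(−7x³ − 49x² + 21x + 15) ÷ lead(D) = −7x³ ÷ x³ = −7. Subtract (−7)·D = −7x³ − 49x² + 21x + 14. Remainder: 1.

R = [1], so D(x) is not a factor of P(x). no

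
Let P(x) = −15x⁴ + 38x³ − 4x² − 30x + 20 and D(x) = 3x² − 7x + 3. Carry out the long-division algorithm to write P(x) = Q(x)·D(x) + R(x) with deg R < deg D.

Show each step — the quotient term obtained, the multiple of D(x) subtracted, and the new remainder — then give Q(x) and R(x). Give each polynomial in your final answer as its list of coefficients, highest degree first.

Q = [-5, 1, 6]; R = [9, 2]

Step 1: lead(−15x⁴ + 38x³ − 4x² − 30x + 20) ÷ lead(D) = −15x⁴ ÷ 3x² = −5x². Subtract (−5x²)·D = −15x⁴ + 35x³ − 15x². Remainder: 3x³ + 11x² − 30x + 20.
Step 2: lead(3x³ + 11x² − 30x + 20) ÷ lead(D) = 3x³ ÷ 3x² = x. Subtract (x)·D = 3x³ − 7x² + 3x. Remainder: 18x² − 33x + 20.
Step 3: lead(18x² − 33x + 20) ÷ lead(D) = 18x² ÷ 3x² = 6. Subtract (6)·D = 18x² − 42x + 18. Remainder: 9x + 2.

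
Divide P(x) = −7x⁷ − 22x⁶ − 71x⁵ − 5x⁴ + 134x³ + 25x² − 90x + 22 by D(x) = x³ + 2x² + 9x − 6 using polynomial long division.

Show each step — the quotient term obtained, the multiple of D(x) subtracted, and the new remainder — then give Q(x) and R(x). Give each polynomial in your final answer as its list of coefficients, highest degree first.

Q = [-7, -8, 8, 9, -4]; R = [-2]

Step 1: lead(−7x⁷ − 22x⁶ − 71x⁵ − 5x⁴ + 134x³ + 25x² − 90x + 22) ÷ lead(D) = −7x⁷ ÷ x³ = −7x⁴. Subtract (−7x⁴)·D = −7x⁷ − 14x⁶ − 63x⁵ + 42x⁴. Remainder: −8x⁶ − 8x⁵ − 47x⁴ + 134x³ + 25x² − 90x + 22.
Step 2: lead(−8x⁶ − 8x⁵ − 47x⁴ + 134x³ + 25x² − 90x + 22) ÷ lead(D) = −8x⁶ ÷ x³ = −8x³. Subtract (−8x³)·D = −8x⁶ − 16x⁵ − 72x⁴ + 48x³. Remainder: 8x⁵ + 25x⁴ + 86x³ + 25x² − 90x + 22.
Step 3: lead(8x⁵ + 25x⁴ + 86x³ + 25x² − 90x + 22) ÷ lead(D) = 8x⁵ ÷ x³ = 8x². Subtract (8x²)·D = 8x⁵ + 16x⁴ + 72x³ − 48x². Remainder: 9x⁴ + 14x³ + 73x² − 90x + 22.
Step 4: lead(9x⁴ + 14x³ + 73x² − 90x + 22) ÷ lead(D) = 9x⁴ ÷ x³ = 9x. Subtract (9x)·D = 9x⁴ + 18x³ + 81x² − 54x. Remainder: −4x³ − 8x² − 36x + 22.
Step 5: lead(−4x³ − 8x² − 36x + 22) ÷ lead(D) = −4x³ ÷ x³ = −4. Subtract (−4)·D = −4x³ − 8x² − 36x + 24. Remainder: −2.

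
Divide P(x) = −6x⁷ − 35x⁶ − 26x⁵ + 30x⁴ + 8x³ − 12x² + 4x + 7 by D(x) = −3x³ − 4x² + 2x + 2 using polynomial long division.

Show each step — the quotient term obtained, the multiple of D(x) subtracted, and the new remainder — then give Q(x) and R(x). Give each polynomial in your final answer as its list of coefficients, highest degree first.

Q = [2, 9, -2, 0, 2]; R = [3]

Step 1: lead(−6x⁷ − 35x⁶ − 26x⁵ + 30x⁴ + 8x³ − 12x² + 4x + 7) ÷ lead(D) = −6x⁷ ÷ −3x³ = 2x⁴. Subtract (2x⁴)·D = −6x⁷ − 8x⁶ + 4x⁵ + 4x⁴. Remainder: −27x⁶ − 30x⁵ + 26x⁴ + 8x³ − 12x² + 4x + 7.
Step 2: lead(−27x⁶ − 30x⁵ + 26x⁴ + 8x³ − 12x² + 4x + 7) ÷ lead(D) = −27x⁶ ÷ −3x³ = 9x³. Subtract (9x³)·D = −27x⁶ − 36x⁵ + 18x⁴ + 18x³. Remainder: 6x⁵ + 8x⁴ − 10x³ − 12x² + 4x + 7.
Step 3: lead(6x⁵ + 8x⁴ − 10x³ − 12x² + 4x + 7) ÷ lead(D) = 6x⁵ ÷ −3x³ = −2x². Subtract (−2x²)·D = 6x⁵ + 8x⁴ − 4x³ − 4x². Remainder: −6x³ − 8x² + 4x + 7.
Step 4: lead(−6x³ − 8x² + 4x + 7) ÷ lead(D) = −6x³ ÷ −3x³ = 2. Subtract (2)·D = −6x³ − 8x² + 4x + 4. Remainder: 3.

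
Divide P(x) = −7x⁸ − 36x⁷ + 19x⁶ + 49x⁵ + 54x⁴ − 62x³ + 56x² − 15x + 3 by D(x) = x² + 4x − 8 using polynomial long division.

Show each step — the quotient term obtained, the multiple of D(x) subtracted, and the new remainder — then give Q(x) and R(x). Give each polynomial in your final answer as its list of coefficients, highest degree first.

Q = [-7, -8, -5, 5, -6, 2, 0]; R = [1, 3]

Step 1: lead(−7x⁸ − 36x⁷ + 19x⁶ + 49x⁵ + 54x⁴ − 62x³ + 56x² − 15x + 3) ÷ lead(D) = −7x⁸ ÷ x² = −7x⁶. Subtract (−7x⁶)·D = −7x⁸ − 28x⁷ + 56x⁶. Remainder: −8x⁷ − 37x⁶ + 49x⁵ + 54x⁴ − 62x³ + 56x² − 15x + 3.
Step 2: lead(−8x⁷ − 37x⁶ + 49x⁵ + 54x⁴ − 62x³ + 56x² − 15x + 3) ÷ lead(D) = −8x⁷ ÷ x² = −8x⁵. Subtract (−8x⁵)·D = −8x⁷ − 32x⁶ + 64x⁵. Remainder: −5x⁶ − 15x⁵ + 54x⁴ − 62x³ + 56x² − 15x + 3.
Step 3: lead(−5x⁶ − 15x⁵ + 54x⁴ − 62x³ + 56x² − 15x + 3) ÷ lead(D) = −5x⁶ ÷ x² = −5x⁴. Subtract (−5x⁴)·D = −5x⁶ − 20x⁵ + 40x⁴. Remainder: 5x⁵ + 14x⁴ − 62x³ + 56x² − 15x + 3.
Step 4: lead(5x⁵ + 14x⁴ − 62x³ + 56x² − 15x + 3) ÷ lead(D) = 5x⁵ ÷ x² = 5x³. Subtract (5x³)·D = 5x⁵ + 20x⁴ − 40x³. Remainder: −6x⁴ − 22x³ + 56x² − 15x + 3.
Step 5: lead(−6x⁴ − 22x³ + 56x² − 15x + 3) ÷ lead(D) = −6x⁴ ÷ x² = −6x². Subtract (−6x²)·D = −6x⁴ − 24x³ + 48x². Remainder: 2x³ + 8x² − 15x + 3.
Step 6: lead(2x³ + 8x² − 15x + 3) ÷ lead(D) = 2x³ ÷ x² = 2x. Subtract (2x)·D = 2x³ + 8x² − 16x. Remainder: x + 3.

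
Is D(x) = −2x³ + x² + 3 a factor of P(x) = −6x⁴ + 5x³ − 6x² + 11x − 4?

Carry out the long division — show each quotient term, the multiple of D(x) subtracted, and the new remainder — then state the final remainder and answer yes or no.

Step 1: lead(−6x⁴ + 5x³ − 6x² + 11x − 4) ÷ lead(D) = −6x⁴ ÷ −2x³ = 3x. Subtract (3x)·D = −6x⁴ + 3x³ + 9x. Remainder: 2x³ − 6x² + 2x − 4.
Step 2: lead(2x³ − 6x² + 2x − 4) ÷ lead(D) = 2x³ ÷ −2x³ = −1. Subtract (−1)·D = 2x³ − x² − 3. Remainder: −5x² + 2x − 1.

R(x) = −5x² + 2x − 1, so D(x) is not a factor of P(x). no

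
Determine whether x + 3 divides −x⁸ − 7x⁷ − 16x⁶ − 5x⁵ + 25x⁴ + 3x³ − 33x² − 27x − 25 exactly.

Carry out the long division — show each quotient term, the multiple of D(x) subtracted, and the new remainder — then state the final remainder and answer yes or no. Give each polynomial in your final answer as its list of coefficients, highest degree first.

R = [2], so D(x) is not a factor of P(x). no

Step 1: lead(−x⁸ − 7x⁷ − 16x⁶ − 5x⁵ + 25x⁴ + 3x³ − 33x² − 27x − 25) ÷ lead(D) = −x⁸ ÷ x = −x⁷. Subtract (−x⁷)·D = −x⁸ − 3x⁷. Remainder: −4x⁷ − 16x⁶ − 5x⁵ + 25x⁴ + 3x³ − 33x² − 27x − 25.
Step 2: lead(−4x⁷ − 16x⁶ − 5x⁵ + 25x⁴ + 3x³ − 33x² − 27x − 25) ÷ lead(D) = −4x⁷ ÷ x = −4x⁶. Subtract (−4x⁶)·D = −4x⁷ − 12x⁶. Remainder: −4x⁶ − 5x⁵ + 25x⁴ + 3x³ − 33x² − 27x − 25.
Step 3: lead(−4x⁶ − 5x⁵ + 25x⁴ + 3x³ − 33x² − 27x − 25) ÷ lead(D) = −4x⁶ ÷ x = −4x⁵. Subtract (−4x⁵)·D = −4x⁶ − 12x⁵. Remainder: 7x⁵ + 25x⁴ + 3x³ − 33x² − 27x − 25.
Step 4: lead(7x⁵ + 25x⁴ + 3x³ − 33x² − 27x − 25) ÷ lead(D) = 7x⁵ ÷ x = 7x⁴. Subtract (7x⁴)·D = 7x⁵ + 21x⁴. Remainder: 4x⁴ + 3x³ − 33x² − 27x − 25.
Step 5: lead(4x⁴ + 3x³ − 33x² − 27x − 25) ÷ lead(D) = 4x⁴ ÷ x = 4x³. Subtract (4x³)·D = 4x⁴ + 12x³. Remainder: −9x³ − 33x² − 27x − 25.
Step 6: lead(−9x³ − 33x² − 27x − 25) ÷ lead(D) = −9x³ ÷ x = −9x². Subtract (−9x²)·D = −9x³ − 27x². Remainder: −6x² − 27x − 25.
Step 7: lead(−6x² − 27x − 25) ÷ lead(D) = −6x² ÷ x = −6x. Subtract (−6x)·D = −6x² − 18x. Remainder: −9x − 25.
Step 8: lead(−9x − 25) ÷ lead(D) = −9x ÷ x = −9. Subtract (−9)·D = −9x − 27. Remainder: 2.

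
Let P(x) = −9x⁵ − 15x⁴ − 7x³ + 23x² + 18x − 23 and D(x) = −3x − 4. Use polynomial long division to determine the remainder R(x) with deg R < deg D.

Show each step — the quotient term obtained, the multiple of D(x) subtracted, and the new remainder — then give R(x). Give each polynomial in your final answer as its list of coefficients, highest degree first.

Step 1: lead(−9x⁵ − 15x⁴ − 7x³ + 23x² + 18x − 23) ÷ lead(D) = −9x⁵ ÷ −3x = 3x⁴. Subtract (3x⁴)·D = −9x⁵ − 12x⁴. Remainder: −3x⁴ − 7x³ + 23x² + 18x − 23.
Step 2: lead(−3x⁴ − 7x³ + 23x² + 18x − 23) ÷ lead(D) = −3x⁴ ÷ −3x = x³. Subtract (x³)·D = −3x⁴ − 4x³. Remainder: −3x³ + 23x² + 18x − 23.
Step 3: lead(−3x³ + 23x² + 18x − 23) ÷ lead(D) = −3x³ ÷ −3x = x². Subtract (x²)·D = −3x³ − 4x². Remainder: 27x² + 18x − 23.
Step 4: lead(27x² + 18x − 23) ÷ lead(D) = 27x² ÷ −3x = −9x. Subtract (−9x)·D = 27x² + 36x. Remainder: −18x − 23.
Step 5: lead(−18x − 23) ÷ lead(D) = −18x ÷ −3x = 6. Subtract (6)·D = −18x − 24. Remainder: 1.

R = [1]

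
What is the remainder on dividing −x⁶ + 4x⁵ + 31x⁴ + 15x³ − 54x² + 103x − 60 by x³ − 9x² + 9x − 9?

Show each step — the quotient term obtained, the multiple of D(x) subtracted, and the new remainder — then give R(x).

R(x) = 4x − 6

Step 1: lead(−x⁶ + 4x⁵ + 31x⁴ + 15x³ − 54x² + 103x − 60) ÷ lead(D) = −x⁶ ÷ x³ = −x³. Subtract (−x³)·D = −x⁶ + 9x⁵ − 9x⁴ + 9x³. Remainder: −5x⁵ + 40x⁴ + 6x³ − 54x² + 103x − 60.
Step 2: lead(−5x⁵ + 40x⁴ + 6x³ − 54x² + 103x − 60) ÷ lead(D) = −5x⁵ ÷ x³ = −5x². Subtract (−5x²)·D = −5x⁵ + 45x⁴ − 45x³ + 45x². Remainder: −5x⁴ + 51x³ − 99x² + 103x − 60.
Step 3: lead(−5x⁴ + 51x³ − 99x² + 103x − 60) ÷ lead(D) = −5x⁴ ÷ x³ = −5x. Subtract (−5x)·D = −5x⁴ + 45x³ − 45x² + 45x. Remainder: 6x³ − 54x² + 58x − 60.
Step 4: lead(6x³ − 54x² + 58x − 60) ÷ lead(D) = 6x³ ÷ x³ = 6. Subtract (6)·D = 6x³ − 54x² + 54x − 54. Remainder: 4x − 6.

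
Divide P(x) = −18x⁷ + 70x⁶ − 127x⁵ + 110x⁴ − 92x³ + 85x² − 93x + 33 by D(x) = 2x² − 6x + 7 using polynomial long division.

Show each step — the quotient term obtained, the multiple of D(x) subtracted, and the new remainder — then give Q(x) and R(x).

Q(x) = −9x⁵ + 8x⁴ − 8x³ + 3x² − 9x + 5; R(x) = −2

Step 1: lead(−18x⁷ + 70x⁶ − 127x⁵ + 110x⁴ − 92x³ + 85x² − 93x + 33) ÷ lead(D) = −18x⁷ ÷ 2x² = −9x⁵. Subtract (−9x⁵)·D = −18x⁷ + 54x⁶ − 63x⁵. Remainder: 16x⁶ − 64x⁵ + 110x⁴ − 92x³ + 85x² − 93x + 33.
Step 2: lead(16x⁶ − 64x⁵ + 110x⁴ − 92x³ + 85x² − 93x + 33) ÷ lead(D) = 16x⁶ ÷ 2x² = 8x⁴. Subtract (8x⁴)·D = 16x⁶ − 48x⁵ + 56x⁴. Remainder: −16x⁵ + 54x⁴ − 92x³ + 85x² − 93x + 33.
Step 3: lead(−16x⁵ + 54x⁴ − 92x³ + 85x² − 93x + 33) ÷ lead(D) = −16x⁵ ÷ 2x² = −8x³. Subtract (−8x³)·D = −16x⁵ + 48x⁴ − 56x³. Remainder: 6x⁴ − 36x³ + 85x² − 93x + 33.
Step 4: lead(6x⁴ − 36x³ + 85x² − 93x + 33) ÷ lead(D) = 6x⁴ ÷ 2x² = 3x². Subtract (3x²)·D = 6x⁴ − 18x³ + 21x². Remainder: −18x³ + 64x² − 93x + 33.
Step 5: lead(−18x³ + 64x² − 93x + 33) ÷ lead(D) = −18x³ ÷ 2x² = −9x. Subtract (−9x)·D = −18x³ + 54x² − 63x. Remainder: 10x² − 30x + 33.
Step 6: lead(10x² − 30x + 33) ÷ lead(D) = 10x² ÷ 2x² = 5. Subtract (5)·D = 10x² − 30x + 35. Remainder: −2.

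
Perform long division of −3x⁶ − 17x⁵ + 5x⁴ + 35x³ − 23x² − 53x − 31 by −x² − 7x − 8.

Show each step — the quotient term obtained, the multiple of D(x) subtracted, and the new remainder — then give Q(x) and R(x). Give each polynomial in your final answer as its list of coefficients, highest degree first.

Step 1: lead(−3x⁶ − 17x⁵ + 5x⁴ + 35x³ − 23x² − 53x − 31) ÷ lead(D) = −3x⁶ ÷ −x² = 3x⁴. Subtract (3x⁴)·D = −3x⁶ − 21x⁵ − 24x⁴. Remainder: 4x⁵ + 29x⁴ + 35x³ − 23x² − 53x − 31.
Step 2: lead(4x⁵ + 29x⁴ + 35x³ − 23x² − 53x − 31) ÷ lead(D) = 4x⁵ ÷ −x² = −4x³. Subtract (−4x³)·D = 4x⁵ + 28x⁴ + 32x³. Remainder: x⁴ + 3x³ − 23x² − 53x − 31.
Step 3: lead(x⁴ + 3x³ − 23x² − 53x − 31) ÷ lead(D) = x⁴ ÷ −x² = −x². Subtract (−x²)·D = x⁴ + 7x³ + 8x². Remainder: −4x³ − 31x² − 53x − 31.
Step 4: lead(−4x³ − 31x² − 53x − 31) ÷ lead(D) = −4x³ ÷ −x² = 4x. Subtract (4x)·D = −4x³ − 28x² − 32x. Remainder: −3x² − 21x − 31.
Step 5: lead(−3x² − 21x − 31) ÷ lead(D) = −3x² ÷ −x² = 3. Subtract (3)·D = −3x² − 21x − 24. Remainder: −7.

Q = [3, -4, -1, 4, 3]; R = [-7]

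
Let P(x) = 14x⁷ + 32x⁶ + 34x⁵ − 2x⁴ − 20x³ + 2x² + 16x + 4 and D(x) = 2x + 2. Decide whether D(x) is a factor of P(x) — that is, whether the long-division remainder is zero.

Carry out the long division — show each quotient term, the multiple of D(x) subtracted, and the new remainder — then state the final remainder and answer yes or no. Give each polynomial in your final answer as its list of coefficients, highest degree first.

Step 1: lead(14x⁷ + 32x⁶ + 34x⁵ − 2x⁴ − 20x³ + 2x² + 16x + 4) ÷ lead(D) = 14x⁷ ÷ 2x = 7x⁶. Subtract (7x⁶)·D = 14x⁷ + 14x⁶. Remainder: 18x⁶ + 34x⁵ − 2x⁴ − 20x³ + 2x² + 16x + 4.
Step 2: lead(18x⁶ + 34x⁵ − 2x⁴ − 20x³ + 2x² + 16x + 4) ÷ lead(D) = 18x⁶ ÷ 2x = 9x⁵. Subtract (9x⁵)·D = 18x⁶ + 18x⁵. Remainder: 16x⁵ − 2x⁴ − 20x³ + 2x² + 16x + 4.
Step 3: lead(16x⁵ − 2x⁴ − 20x³ + 2x² + 16x + 4) ÷ lead(D) = 16x⁵ ÷ 2x = 8x⁴. Subtract (8x⁴)·D = 16x⁵ + 16x⁴. Remainder: −18x⁴ − 20x³ + 2x² + 16x + 4.
Step 4: lead(−18x⁴ − 20x³ + 2x² + 16x + 4) ÷ lead(D) = −18x⁴ ÷ 2x = −9x³. Subtract (−9x³)·D = −18x⁴ − 18x³. Remainder: −2x³ + 2x² + 16x + 4.
Step 5: lead(−2x³ + 2x² + 16x + 4) ÷ lead(D) = −2x³ ÷ 2x = −x². Subtract (−x²)·D = −2x³ − 2x². Remainder: 4x² + 16x + 4.
Step 6: lead(4x² + 16x + 4) ÷ lead(D) = 4x² ÷ 2x = 2x. Subtract (2x)·D = 4x² + 4x. Remainder: 12x + 4.
Step 7: lead(12x + 4) ÷ lead(D) = 12x ÷ 2x = 6. Subtract (6)·D = 12x + 12. Remainder: −8.

R = [-8], so D(x) is not a factor of P(x). no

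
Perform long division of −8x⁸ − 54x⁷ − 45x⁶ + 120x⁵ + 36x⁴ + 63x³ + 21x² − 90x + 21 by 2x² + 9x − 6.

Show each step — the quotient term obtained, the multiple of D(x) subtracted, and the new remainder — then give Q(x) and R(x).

Q(x) = −4x⁶ − 9x⁵ + 6x⁴ + 6x³ + 9x² + 9x − 3; R(x) = −9x + 3

Step 1: lead(−8x⁸ − 54x⁷ − 45x⁶ + 120x⁵ + 36x⁴ + 63x³ + 21x² − 90x + 21) ÷ lead(D) = −8x⁸ ÷ 2x² = −4x⁶. Subtract (−4x⁶)·D = −8x⁸ − 36x⁷ + 24x⁶. Remainder: −18x⁷ − 69x⁶ + 120x⁵ + 36x⁴ + 63x³ + 21x² − 90x + 21.
Step 2: lead(−18x⁷ − 69x⁶ + 120x⁵ + 36x⁴ + 63x³ + 21x² − 90x + 21) ÷ lead(D) = −18x⁷ ÷ 2x² = −9x⁵. Subtract (−9x⁵)·D = −18x⁷ − 81x⁶ + 54x⁵. Remainder: 12x⁶ + 66x⁵ + 36x⁴ + 63x³ + 21x² − 90x + 21.
Step 3: lead(12x⁶ + 66x⁵ + 36x⁴ + 63x³ + 21x² − 90x + 21) ÷ lead(D) = 12x⁶ ÷ 2x² = 6x⁴. Subtract (6x⁴)·D = 12x⁶ + 54x⁵ − 36x⁴. Remainder: 12x⁵ + 72x⁴ + 63x³ + 21x² − 90x + 21.
Step 4: lead(12x⁵ + 72x⁴ + 63x³ + 21x² − 90x + 21) ÷ lead(D) = 12x⁵ ÷ 2x² = 6x³. Subtract (6x³)·D = 12x⁵ + 54x⁴ − 36x³. Remainder: 18x⁴ + 99x³ + 21x² − 90x + 21.
Step 5: lead(18x⁴ + 99x³ + 21x² − 90x + 21) ÷ lead(D) = 18x⁴ ÷ 2x² = 9x². Subtract (9x²)·D = 18x⁴ + 81x³ − 54x². Remainder: 18x³ + 75x² − 90x + 21.
Step 6: lead(18x³ + 75x² − 90x + 21) ÷ lead(D) = 18x³ ÷ 2x² = 9x. Subtract (9x)·D = 18x³ + 81x² − 54x. Remainder: −6x² − 36x + 21.
Step 7: lead(−6x² − 36x + 21) ÷ lead(D) = −6x² ÷ 2x² = −3. Subtract (−3)·D = −6x² − 27x + 18. Remainder: −9x + 3.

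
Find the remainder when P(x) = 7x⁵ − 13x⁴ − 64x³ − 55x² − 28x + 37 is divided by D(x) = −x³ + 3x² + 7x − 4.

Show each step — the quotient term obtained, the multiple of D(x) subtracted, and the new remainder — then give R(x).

Step 1: lead(7x⁵ − 13x⁴ − 64x³ − 55x² − 28x + 37) ÷ lead(D) = 7x⁵ ÷ −x³ = −7x². Subtract (−7x²)·D = 7x⁵ − 21x⁴ − 49x³ + 28x². Remainder: 8x⁴ − 15x³ − 83x² − 28x + 37.
Step 2: lead(8x⁴ − 15x³ − 83x² − 28x + 37) ÷ lead(D) = 8x⁴ ÷ −x³ = −8x. Subtract (−8x)·D = 8x⁴ − 24x³ − 56x² + 32x. Remainder: 9x³ − 27x² − 60x + 37.
Step 3: lead(9x³ − 27x² − 60x + 37) ÷ lead(D) = 9x³ ÷ −x³ = −9. Subtract (−9)·D = 9x³ − 27x² − 63x + 36. Remainder: 3x + 1.

R(x) = 3x + 1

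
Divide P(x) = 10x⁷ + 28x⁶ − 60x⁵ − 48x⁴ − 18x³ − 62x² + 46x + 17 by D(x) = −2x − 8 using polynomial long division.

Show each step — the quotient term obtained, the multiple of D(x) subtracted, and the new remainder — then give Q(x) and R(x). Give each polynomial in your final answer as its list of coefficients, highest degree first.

Q = [-5, 6, 6, 0, 9, -5, -3]; R = [-7]

Step 1: lead(10x⁷ + 28x⁶ − 60x⁵ − 48x⁴ − 18x³ − 62x² + 46x + 17) ÷ lead(D) = 10x⁷ ÷ −2x = −5x⁶. Subtract (−5x⁶)·D = 10x⁷ + 40x⁶. Remainder: −12x⁶ − 60x⁵ − 48x⁴ − 18x³ − 62x² + 46x + 17.
Step 2: lead(−12x⁶ − 60x⁵ − 48x⁴ − 18x³ − 62x² + 46x + 17) ÷ lead(D) = −12x⁶ ÷ −2x = 6x⁵. Subtract (6x⁵)·D = −12x⁶ − 48x⁵. Remainder: −12x⁵ − 48x⁴ − 18x³ − 62x² + 46x + 17.
Step 3: lead(−12x⁵ − 48x⁴ − 18x³ − 62x² + 46x + 17) ÷ lead(D) = −12x⁵ ÷ −2x = 6x⁴. Subtract (6x⁴)·D = −12x⁵ − 48x⁴. Remainder: −18x³ − 62x² + 46x + 17.
Step 4: lead(−18x³ − 62x² + 46x + 17) ÷ lead(D) = −18x³ ÷ −2x = 9x². Subtract (9x²)·D = −18x³ − 72x². Remainder: 10x² + 46x + 17.
Step 5: lead(10x² + 46x + 17) ÷ lead(D) = 10x² ÷ −2x = −5x. Subtract (−5x)·D = 10x² + 40x. Remainder: 6x + 17.
Step 6: lead(6x + 17) ÷ lead(D) = 6x ÷ −2x = −3. Subtract (−3)·D = 6x + 24. Remainder: −7.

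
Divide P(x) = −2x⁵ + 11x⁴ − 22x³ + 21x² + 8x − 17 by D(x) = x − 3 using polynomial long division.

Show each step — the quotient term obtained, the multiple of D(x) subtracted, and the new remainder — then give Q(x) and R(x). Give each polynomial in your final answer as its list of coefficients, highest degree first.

Q = [-2, 5, -7, 0, 8]; R = [7]

Step 1: lead(−2x⁵ + 11x⁴ − 22x³ + 21x² + 8x − 17) ÷ lead(D) = −2x⁵ ÷ x = −2x⁴. Subtract (−2x⁴)·D = −2x⁵ + 6x⁴. Remainder: 5x⁴ − 22x³ + 21x² + 8x − 17.
Step 2: lead(5x⁴ − 22x³ + 21x² + 8x − 17) ÷ lead(D) = 5x⁴ ÷ x = 5x³. Subtract (5x³)·D = 5x⁴ − 15x³. Remainder: −7x³ + 21x² + 8x − 17.
Step 3: lead(−7x³ + 21x² + 8x − 17) ÷ lead(D) = −7x³ ÷ x = −7x². Subtract (−7x²)·D = −7x³ + 21x². Remainder: 8x − 17.
Step 4: lead(8x − 17) ÷ lead(D) = 8x ÷ x = 8. Subtract (8)·D = 8x − 24. Remainder: 7.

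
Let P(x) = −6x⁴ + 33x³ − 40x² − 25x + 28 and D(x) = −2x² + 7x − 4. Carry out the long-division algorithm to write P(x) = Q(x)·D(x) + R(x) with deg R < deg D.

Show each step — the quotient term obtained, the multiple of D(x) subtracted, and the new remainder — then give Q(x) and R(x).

Step 1: lead(−6x⁴ + 33x³ − 40x² − 25x + 28) ÷ lead(D) = −6x⁴ ÷ −2x² = 3x². Subtract (3x²)·D = −6x⁴ + 21x³ − 12x². Remainder: 12x³ − 28x² − 25x + 28.
Step 2: lead(12x³ − 28x² − 25x + 28) ÷ lead(D) = 12x³ ÷ −2x² = −6x. Subtract (−6x)·D = 12x³ − 42x² + 24x. Remainder: 14x² − 49x + 28.
Step 3: lead(14x² − 49x + 28) ÷ lead(D) = 14x² ÷ −2x² = −7. Subtract (−7)·D = 14x² − 49x + 28. Remainder: 0.

Q(x) = 3x² − 6x − 7; R(x) = 0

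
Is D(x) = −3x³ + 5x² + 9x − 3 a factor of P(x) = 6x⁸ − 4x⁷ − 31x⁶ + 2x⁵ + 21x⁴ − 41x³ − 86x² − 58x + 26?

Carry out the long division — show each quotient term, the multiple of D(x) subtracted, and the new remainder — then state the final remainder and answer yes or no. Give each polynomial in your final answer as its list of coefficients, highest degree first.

Step 1: lead(6x⁸ − 4x⁷ − 31x⁶ + 2x⁵ + 21x⁴ − 41x³ − 86x² − 58x + 26) ÷ lead(D) = 6x⁸ ÷ −3x³ = −2x⁵. Subtract (−2x⁵)·D = 6x⁸ − 10x⁷ − 18x⁶ + 6x⁵. Remainder: 6x⁷ − 13x⁶ − 4x⁵ + 21x⁴ − 41x³ − 86x² − 58x + 26.
Step 2: lead(6x⁷ − 13x⁶ − 4x⁵ + 21x⁴ − 41x³ − 86x² − 58x + 26) ÷ lead(D) = 6x⁷ ÷ −3x³ = −2x⁴. Subtract (−2x⁴)·D = 6x⁷ − 10x⁶ − 18x⁵ + 6x⁴. Remainder: −3x⁶ + 14x⁵ + 15x⁴ − 41x³ − 86x² − 58x + 26.
Step 3: lead(−3x⁶ + 14x⁵ + 15x⁴ − 41x³ − 86x² − 58x + 26) ÷ lead(D) = −3x⁶ ÷ −3x³ = x³. Subtract (x³)·D = −3x⁶ + 5x⁵ + 9x⁴ − 3x³. Remainder: 9x⁵ + 6x⁴ − 38x³ − 86x² − 58x + 26.
Step 4: lead(9x⁵ + 6x⁴ − 38x³ − 86x² − 58x + 26) ÷ lead(D) = 9x⁵ ÷ −3x³ = −3x². Subtract (−3x²)·D = 9x⁵ − 15x⁴ − 27x³ + 9x². Remainder: 21x⁴ − 11x³ − 95x² − 58x + 26.
Step 5: lead(21x⁴ − 11x³ − 95x² − 58x + 26) ÷ lead(D) = 21x⁴ ÷ −3x³ = −7x. Subtract (−7x)·D = 21x⁴ − 35x³ − 63x² + 21x. Remainder: 24x³ − 32x² − 79x + 26.
Step 6: lead(24x³ − 32x² − 79x + 26) ÷ lead(D) = 24x³ ÷ −3x³ = −8. Subtract (−8)·D = 24x³ − 40x² − 72x + 24. Remainder: 8x² − 7x + 2.

R = [8, -7, 2], so D(x) is not a factor of P(x). no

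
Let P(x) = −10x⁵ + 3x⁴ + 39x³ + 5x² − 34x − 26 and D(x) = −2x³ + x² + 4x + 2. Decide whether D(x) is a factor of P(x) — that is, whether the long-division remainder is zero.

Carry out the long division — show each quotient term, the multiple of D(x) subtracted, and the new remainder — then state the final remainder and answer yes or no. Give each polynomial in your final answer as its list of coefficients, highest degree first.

R = [-8], so D(x) is not a factor of P(x). no

Step 1: lead(−10x⁵ + 3x⁴ + 39x³ + 5x² − 34x − 26) ÷ lead(D) = −10x⁵ ÷ −2x³ = 5x². Subtract (5x²)·D = −10x⁵ + 5x⁴ + 20x³ + 10x². Remainder: −2x⁴ + 19x³ − 5x² − 34x − 26.
Step 2: lead(−2x⁴ + 19x³ − 5x² − 34x − 26) ÷ lead(D) = −2x⁴ ÷ −2x³ = x. Subtract (x)·D = −2x⁴ + x³ + 4x² + 2x. Remainder: 18x³ − 9x² − 36x − 26.
Step 3: lead(18x³ − 9x² − 36x − 26) ÷ lead(D) = 18x³ ÷ −2x³ = −9. Subtract (−9)·D = 18x³ − 9x² − 36x − 18. Remainder: −8.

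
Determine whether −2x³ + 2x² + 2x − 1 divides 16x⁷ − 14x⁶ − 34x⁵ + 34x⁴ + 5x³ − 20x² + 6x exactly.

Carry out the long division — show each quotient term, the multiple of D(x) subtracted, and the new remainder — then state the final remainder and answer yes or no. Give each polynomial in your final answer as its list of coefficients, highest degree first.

Step 1: lead(16x⁷ − 14x⁶ − 34x⁵ + 34x⁴ + 5x³ − 20x² + 6x) ÷ lead(D) = 16x⁷ ÷ −2x³ = −8x⁴. Subtract (−8x⁴)·D = 16x⁷ − 16x⁶ − 16x⁵ + 8x⁴. Remainder: 2x⁶ − 18x⁵ + 26x⁴ + 5x³ − 20x² + 6x.
Step 2: lead(2x⁶ − 18x⁵ + 26x⁴ + 5x³ − 20x² + 6x) ÷ lead(D) = 2x⁶ ÷ −2x³ = −x³. Subtract (−x³)·D = 2x⁶ − 2x⁵ − 2x⁴ + x³. Remainder: −16x⁵ + 28x⁴ + 4x³ − 20x² + 6x.
Step 3: lead(−16x⁵ + 28x⁴ + 4x³ − 20x² + 6x) ÷ lead(D) = −16x⁵ ÷ −2x³ = 8x². Subtract (8x²)·D = −16x⁵ + 16x⁴ + 16x³ − 8x². Remainder: 12x⁴ − 12x³ − 12x² + 6x.
Step 4: lead(12x⁴ − 12x³ − 12x² + 6x) ÷ lead(D) = 12x⁴ ÷ −2x³ = −6x. Subtract (−6x)·D = 12x⁴ − 12x³ − 12x² + 6x. Remainder: 0.

R = [0], so D(x) is a factor of P(x). yes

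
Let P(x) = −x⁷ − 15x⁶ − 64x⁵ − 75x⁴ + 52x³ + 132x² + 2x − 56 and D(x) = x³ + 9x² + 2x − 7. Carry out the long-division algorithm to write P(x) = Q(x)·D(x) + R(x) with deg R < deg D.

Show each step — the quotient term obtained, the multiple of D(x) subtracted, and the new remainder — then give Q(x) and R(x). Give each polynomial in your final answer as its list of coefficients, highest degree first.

Step 1: lead(−x⁷ − 15x⁶ − 64x⁵ − 75x⁴ + 52x³ + 132x² + 2x − 56) ÷ lead(D) = −x⁷ ÷ x³ = −x⁴. Subtract (−x⁴)·D = −x⁷ − 9x⁶ − 2x⁵ + 7x⁴. Remainder: −6x⁶ − 62x⁵ − 82x⁴ + 52x³ + 132x² + 2x − 56.
Step 2: lead(−6x⁶ − 62x⁵ − 82x⁴ + 52x³ + 132x² + 2x − 56) ÷ lead(D) = −6x⁶ ÷ x³ = −6x³. Subtract (−6x³)·D = −6x⁶ − 54x⁵ − 12x⁴ + 42x³. Remainder: −8x⁵ − 70x⁴ + 10x³ + 132x² + 2x − 56.
Step 3: lead(−8x⁵ − 70x⁴ + 10x³ + 132x² + 2x − 56) ÷ lead(D) = −8x⁵ ÷ x³ = −8x². Subtract (−8x²)·D = −8x⁵ − 72x⁴ − 16x³ + 56x². Remainder: 2x⁴ + 26x³ + 76x² + 2x − 56.
Step 4: lead(2x⁴ + 26x³ + 76x² + 2x − 56) ÷ lead(D) = 2x⁴ ÷ x³ = 2x. Subtract (2x)·D = 2x⁴ + 18x³ + 4x² − 14x. Remainder: 8x³ + 72x² + 16x − 56.
Step 5: lead(8x³ + 72x² + 16x − 56) ÷ lead(D) = 8x³ ÷ x³ = 8. Subtract (8)·D = 8x³ + 72x² + 16x − 56. Remainder: 0.

Q = [-1, -6, -8, 2, 8]; R = [0]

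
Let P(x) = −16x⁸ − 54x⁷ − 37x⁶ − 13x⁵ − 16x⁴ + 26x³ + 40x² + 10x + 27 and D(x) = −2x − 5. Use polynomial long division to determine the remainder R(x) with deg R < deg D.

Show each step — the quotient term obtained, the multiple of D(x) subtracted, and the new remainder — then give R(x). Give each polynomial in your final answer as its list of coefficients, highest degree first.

Step 1: lead(−16x⁸ − 54x⁷ − 37x⁶ − 13x⁵ − 16x⁴ + 26x³ + 40x² + 10x + 27) ÷ lead(D) = −16x⁸ ÷ −2x = 8x⁷. Subtract (8x⁷)·D = −16x⁸ − 40x⁷. Remainder: −14x⁷ − 37x⁶ − 13x⁵ − 16x⁴ + 26x³ + 40x² + 10x + 27.
Step 2: lead(−14x⁷ − 37x⁶ − 13x⁵ − 16x⁴ + 26x³ + 40x² + 10x + 27) ÷ lead(D) = −14x⁷ ÷ −2x = 7x⁶. Subtract (7x⁶)·D = −14x⁷ − 35x⁶. Remainder: −2x⁶ − 13x⁵ − 16x⁴ + 26x³ + 40x² + 10x + 27.
Step 3: lead(−2x⁶ − 13x⁵ − 16x⁴ + 26x³ + 40x² + 10x + 27) ÷ lead(D) = −2x⁶ ÷ −2x = x⁵. Subtract (x⁵)·D = −2x⁶ − 5x⁵. Remainder: −8x⁵ − 16x⁴ + 26x³ + 40x² + 10x + 27.
Step 4: lead(−8x⁵ − 16x⁴ + 26x³ + 40x² + 10x + 27) ÷ lead(D) = −8x⁵ ÷ −2x = 4x⁴. Subtract (4x⁴)·D = −8x⁵ − 20x⁴. Remainder: 4x⁴ + 26x³ + 40x² + 10x + 27.
Step 5: lead(4x⁴ + 26x³ + 40x² + 10x + 27) ÷ lead(D) = 4x⁴ ÷ −2x = −2x³. Subtract (−2x³)·D = 4x⁴ + 10x³. Remainder: 16x³ + 40x² + 10x + 27.
Step 6: lead(16x³ + 40x² + 10x + 27) ÷ lead(D) = 16x³ ÷ −2x = −8x². Subtract (−8x²)·D = 16x³ + 40x². Remainder: 10x + 27.
Step 7: lead(10x + 27) ÷ lead(D) = 10x ÷ −2x = −5. Subtract (−5)·D = 10x + 25. Remainder: 2.

R = [2]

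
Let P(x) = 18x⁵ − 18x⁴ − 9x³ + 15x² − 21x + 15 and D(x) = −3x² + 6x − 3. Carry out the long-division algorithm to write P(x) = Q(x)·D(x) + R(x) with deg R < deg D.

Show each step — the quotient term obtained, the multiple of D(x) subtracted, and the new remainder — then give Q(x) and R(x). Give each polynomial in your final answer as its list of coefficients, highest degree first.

Q = [-6, -6, -3, -5]; R = [0]

Step 1: lead(18x⁵ − 18x⁴ − 9x³ + 15x² − 21x + 15) ÷ lead(D) = 18x⁵ ÷ −3x² = −6x³. Subtract (−6x³)·D = 18x⁵ − 36x⁴ + 18x³. Remainder: 18x⁴ − 27x³ + 15x² − 21x + 15.
Step 2: lead(18x⁴ − 27x³ + 15x² − 21x + 15) ÷ lead(D) = 18x⁴ ÷ −3x² = −6x². Subtract (−6x²)·D = 18x⁴ − 36x³ + 18x². Remainder: 9x³ − 3x² − 21x + 15.
Step 3: lead(9x³ − 3x² − 21x + 15) ÷ lead(D) = 9x³ ÷ −3x² = −3x. Subtract (−3x)·D = 9x³ − 18x² + 9x. Remainder: 15x² − 30x + 15.
Step 4: lead(15x² − 30x + 15) ÷ lead(D) = 15x² ÷ −3x² = −5. Subtract (−5)·D = 15x² − 30x + 15. Remainder: 0.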